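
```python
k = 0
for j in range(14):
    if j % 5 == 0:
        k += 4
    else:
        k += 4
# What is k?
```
Trace:
  k=0
  k=4, j=0
  k=8, j=1
  k=12, j=2
  k=16, j=3
  k=20, j=4
  k=24, j=5
  k=28, j=6
  k=32, j=7
  k=36, j=8
  k=40, j=9
  k=44, j=10
  k=48, j=11
  k=52, j=12
  k=56, j=13

Final answer: 56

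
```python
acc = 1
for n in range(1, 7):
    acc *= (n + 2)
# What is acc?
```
Trace:
  acc=1
  acc=3, n=1
  acc=12, n=2
  acc=60, n=3
  acc=360, n=4
  acc=2520, n=5
  acc=20160, n=6

Final answer: 20160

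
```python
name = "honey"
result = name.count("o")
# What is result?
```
Trace:
  name='honey'
  name='honey', result=1

Final answer: 1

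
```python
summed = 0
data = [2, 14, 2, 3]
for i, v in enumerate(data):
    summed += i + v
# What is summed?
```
Trace:
  summed=0
  summed=2, i=0, v=2
  summed=17, i=1, v=14
  summed=21, i=2, v=2
  summed=27, i=3, v=3

Final answer: 27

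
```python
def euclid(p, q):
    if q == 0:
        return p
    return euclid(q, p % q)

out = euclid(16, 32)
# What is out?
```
Call trace:
euclid(p=16, q=32)
  euclid(p=32, q=16)
    euclid(p=16, q=0)
    -> return 16
  -> return 16
-> return 16

Final answer: 16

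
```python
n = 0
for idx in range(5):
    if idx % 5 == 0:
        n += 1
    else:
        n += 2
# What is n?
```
Trace:
  n=0
  n=1, idx=0
  n=3, idx=1
  n=5, idx=2
  n=7, idx=3
  n=9, idx=4

Final answer: 9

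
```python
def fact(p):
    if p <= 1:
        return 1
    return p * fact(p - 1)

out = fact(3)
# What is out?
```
Call trace:
fact(p=3)
  fact(p=2)
    fact(p=1)
    -> return 1
  -> return 2
-> return 6

Final answer: 6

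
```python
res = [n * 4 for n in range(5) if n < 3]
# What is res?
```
Trace:
  n=0
  n=1
  n=2
  n=3
  n=4
  res=[0, 4, 8]

Final answer: [0, 4, 8]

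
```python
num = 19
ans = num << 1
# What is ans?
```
Trace:
  num=19
  num=19, ans=38

Final answer: 38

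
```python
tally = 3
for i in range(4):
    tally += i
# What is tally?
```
Trace:
  tally=3
  tally=3, i=0
  tally=4, i=1
  tally=6, i=2
  tally=9, i=3

Final answer: 9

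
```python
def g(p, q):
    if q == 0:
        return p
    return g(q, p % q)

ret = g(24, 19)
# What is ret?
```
Call trace:
g(p=24, q=19)
  g(p=19, q=5)
    g(p=5, q=4)
      g(p=4, q=1)
        g(p=1, q=0)
        -> return 1
      -> return 1
    -> return 1
  -> return 1
-> return 1

Final answer: 1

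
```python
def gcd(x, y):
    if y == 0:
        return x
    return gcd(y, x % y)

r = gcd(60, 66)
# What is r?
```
Call trace:
gcd(x=60, y=66)
  gcd(x=66, y=60)
    gcd(x=60, y=6)
      gcd(x=6, y=0)
      -> return 6
    -> return 6
  -> return 6
-> return 6

Final answer: 6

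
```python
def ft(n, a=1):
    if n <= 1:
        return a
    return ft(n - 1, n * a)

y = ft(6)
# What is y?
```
Call trace:
ft(n=6, a=1)
  ft(n=5, a=6)
    ft(n=4, a=30)
      ft(n=3, a=120)
        ft(n=2, a=360)
          ft(n=1, a=720)
          -> return 720
        -> return 720
      -> return 720
    -> return 720
  -> return 720
-> return 720

Final answer: 720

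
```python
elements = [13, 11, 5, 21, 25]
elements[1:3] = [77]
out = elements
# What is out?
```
Trace:
  elements=[13, 11, 5, 21, 25]
  elements=[13, 77, 21, 25]
  elements=[13, 77, 21, 25], out=[13, 77, 21, 25]

Final answer: [13, 77, 21, 25]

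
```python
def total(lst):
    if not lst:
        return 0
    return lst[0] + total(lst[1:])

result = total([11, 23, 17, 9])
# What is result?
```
Call trace:
total(lst=[11, 23, 17, 9])
  total(lst=[23, 17, 9])
    total(lst=[17, 9])
      total(lst=[9])
        total(lst=[])
        -> return 0
      -> return 9
    -> return 26
  -> return 49
-> return 60

Final answer: 60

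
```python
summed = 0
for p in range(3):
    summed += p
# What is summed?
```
Trace:
  summed=0
  summed=0, p=0
  summed=1, p=1
  summed=3, p=2

Final answer: 3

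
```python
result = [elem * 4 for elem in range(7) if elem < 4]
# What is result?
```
Trace:
  elem=0
  elem=1
  elem=2
  elem=3
  elem=4
  elem=5
  elem=6
  result=[0, 4, 8, 12]

Final answer: [0, 4, 8, 12]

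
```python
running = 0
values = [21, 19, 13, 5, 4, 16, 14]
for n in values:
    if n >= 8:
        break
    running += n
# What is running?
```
Trace:
  running=0
  running=0, n=21

Final answer: 0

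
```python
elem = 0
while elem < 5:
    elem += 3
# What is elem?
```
Trace:
  elem=0
  elem=3
  elem=6

Final answer: 6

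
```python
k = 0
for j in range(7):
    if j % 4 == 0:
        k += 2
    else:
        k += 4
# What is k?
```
Trace:
  k=0
  k=2, j=0
  k=6, j=1
  k=10, j=2
  k=14, j=3
  k=16, j=4
  k=20, j=5
  k=24, j=6

Final answer: 24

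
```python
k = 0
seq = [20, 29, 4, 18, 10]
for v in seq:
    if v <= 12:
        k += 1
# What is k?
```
Trace:
  k=0
  k=0, v=20
  k=0, v=29
  k=1, v=4
  k=1, v=18
  k=2, v=10

Final answer: 2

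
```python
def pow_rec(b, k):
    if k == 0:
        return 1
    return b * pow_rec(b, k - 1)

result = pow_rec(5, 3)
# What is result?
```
Call trace:
pow_rec(b=5, k=3)
  pow_rec(b=5, k=2)
    pow_rec(b=5, k=1)
      pow_rec(b=5, k=0)
      -> return 1
    -> return 5
  -> return 25
-> return 125

Final answer: 125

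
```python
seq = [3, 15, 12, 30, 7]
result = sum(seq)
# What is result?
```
Trace:
  seq=[3, 15, 12, 30, 7]
  seq=[3, 15, 12, 30, 7], result=67

Final answer: 67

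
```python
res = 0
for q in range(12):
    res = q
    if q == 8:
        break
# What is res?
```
Trace:
  res=0
  res=0, q=0
  res=1, q=1
  res=2, q=2
  res=3, q=3
  res=4, q=4
  res=5, q=5
  res=6, q=6
  res=7, q=7
  res=8, q=8

Final answer: 8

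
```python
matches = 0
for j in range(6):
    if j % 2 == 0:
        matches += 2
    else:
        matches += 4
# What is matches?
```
Trace:
  matches=0
  matches=2, j=0
  matches=6, j=1
  matches=8, j=2
  matches=12, j=3
  matches=14, j=4
  matches=18, j=5

Final answer: 18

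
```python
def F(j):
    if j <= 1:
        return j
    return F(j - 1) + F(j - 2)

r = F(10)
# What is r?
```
Call trace (a repeated sub-call is expanded the first time; later identical calls just restate its return value):
F(j=10)
  F(j=9)
    F(j=8)
      F(j=7)
        F(j=6)
          F(j=5)
            F(j=4)
              F(j=3)
                F(j=2)
                  F(j=1)
                  -> return 1
                  F(j=0)
                  -> return 0
                -> return 1
                F(j=1)
                -> return 1
              -> return 2
              F(j=2) -> return 1  (same call as traced above)
            -> return 3
            F(j=3) -> return 2  (same call as traced above)
          -> return 5
          F(j=4) -> return 3  (same call as traced above)
        -> return 8
        F(j=5) -> return 5  (same call as traced above)
      -> return 13
      F(j=6) -> return 8  (same call as traced above)
    -> return 21
    F(j=7) -> return 13  (same call as traced above)
  -> return 34
  F(j=8) -> return 21  (same call as traced above)
-> return 55

Final answer: 55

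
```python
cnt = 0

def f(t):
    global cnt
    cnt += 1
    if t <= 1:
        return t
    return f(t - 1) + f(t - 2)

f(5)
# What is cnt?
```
Call trace (a repeated sub-call is expanded the first time; later identical calls just restate its return value):
f(t=5)
  f(t=4)
    f(t=3)
      f(t=2)
        f(t=1)
        -> return 1
        f(t=0)
        -> return 0
      -> return 1
      f(t=1)
      -> return 1
    -> return 2
    f(t=2) -> return 1  (same call as traced above)
  -> return 3
  f(t=3) -> return 2  (same call as traced above)
-> return 5

cnt is incremented once per call, so count the calls in each subtree. Let C(t) = number of calls made by f(t).
C(0) = C(1) = 1 (base case, no recursion); C(t) = 1 + C(t - 1) + C(t - 2) otherwise.
C(2) = 1 + C(1) + C(0) = 1 + 1 + 1 = 3
C(3) = 1 + C(2) + C(1) = 1 + 3 + 1 = 5
C(4) = 1 + C(3) + C(2) = 1 + 5 + 3 = 9
C(5) = 1 + C(4) + C(3) = 1 + 9 + 5 = 15
cnt = C(5) = 15

Final answer: 15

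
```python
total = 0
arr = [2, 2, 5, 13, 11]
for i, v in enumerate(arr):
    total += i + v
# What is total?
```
Trace:
  total=0
  total=2, i=0, v=2
  total=5, i=1, v=2
  total=12, i=2, v=5
  total=28, i=3, v=13
  total=43, i=4, v=11

Final answer: 43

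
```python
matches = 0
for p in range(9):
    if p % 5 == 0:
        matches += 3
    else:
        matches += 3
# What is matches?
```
Trace:
  matches=0
  matches=3, p=0
  matches=6, p=1
  matches=9, p=2
  matches=12, p=3
  matches=15, p=4
  matches=18, p=5
  matches=21, p=6
  matches=24, p=7
  matches=27, p=8

Final answer: 27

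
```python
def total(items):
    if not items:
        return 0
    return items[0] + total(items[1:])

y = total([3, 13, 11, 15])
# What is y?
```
Call trace:
total(items=[3, 13, 11, 15])
  total(items=[13, 11, 15])
    total(items=[11, 15])
      total(items=[15])
        total(items=[])
        -> return 0
      -> return 15
    -> return 26
  -> return 39
-> return 42

Final answer: 42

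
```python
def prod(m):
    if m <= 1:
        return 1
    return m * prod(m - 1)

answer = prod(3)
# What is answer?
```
Call trace:
prod(m=3)
  prod(m=2)
    prod(m=1)
    -> return 1
  -> return 2
-> return 6

Final answer: 6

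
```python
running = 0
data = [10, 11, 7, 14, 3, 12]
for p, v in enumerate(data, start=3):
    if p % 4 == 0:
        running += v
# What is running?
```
Trace:
  running=0
  running=0, p=3, v=10
  running=11, p=4, v=11
  running=11, p=5, v=7
  running=11, p=6, v=14
  running=11, p=7, v=3
  running=23, p=8, v=12

Final answer: 23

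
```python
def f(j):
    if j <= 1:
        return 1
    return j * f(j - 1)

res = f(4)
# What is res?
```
Call trace:
f(j=4)
  f(j=3)
    f(j=2)
      f(j=1)
      -> return 1
    -> return 2
  -> return 6
-> return 24

Final answer: 24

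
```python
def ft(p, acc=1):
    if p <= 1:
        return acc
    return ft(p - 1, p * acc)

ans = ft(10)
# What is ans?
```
Call trace:
ft(p=10, acc=1)
  ft(p=9, acc=10)
    ft(p=8, acc=90)
      ft(p=7, acc=720)
        ft(p=6, acc=5040)
          ft(p=5, acc=30240)
            ft(p=4, acc=151200)
              ft(p=3, acc=604800)
                ft(p=2, acc=1814400)
                  ft(p=1, acc=3628800)
                  -> return 3628800
                -> return 3628800
              -> return 3628800
            -> return 3628800
          -> return 3628800
        -> return 3628800
      -> return 3628800
    -> return 3628800
  -> return 3628800
-> return 3628800

Final answer: 3628800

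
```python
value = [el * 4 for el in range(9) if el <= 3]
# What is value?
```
Trace:
  el=0
  el=1
  el=2
  el=3
  el=4
  el=5
  el=6
  el=7
  el=8
  value=[0, 4, 8, 12]

Final answer: [0, 4, 8, 12]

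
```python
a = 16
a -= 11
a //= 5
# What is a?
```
Trace:
  a=16
  a=5
  a=1

Final answer: 1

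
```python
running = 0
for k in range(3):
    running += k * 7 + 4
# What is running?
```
Trace:
  running=0
  running=4, k=0
  running=15, k=1
  running=33, k=2

Final answer: 33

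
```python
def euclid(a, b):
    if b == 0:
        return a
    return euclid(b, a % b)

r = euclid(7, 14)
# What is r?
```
Call trace:
euclid(a=7, b=14)
  euclid(a=14, b=7)
    euclid(a=7, b=0)
    -> return 7
  -> return 7
-> return 7

Final answer: 7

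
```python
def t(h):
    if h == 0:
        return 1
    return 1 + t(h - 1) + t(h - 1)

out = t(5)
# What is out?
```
Call trace (a repeated sub-call is expanded the first time; later identical calls just restate its return value):
t(h=5)
  t(h=4)
    t(h=3)
      t(h=2)
        t(h=1)
          t(h=0)
          -> return 1
          t(h=0)
          -> return 1
        -> return 3
        t(h=1) -> return 3  (same call as traced above)
      -> return 7
      t(h=2) -> return 7  (same call as traced above)
    -> return 15
    t(h=3) -> return 15  (same call as traced above)
  -> return 31
  t(h=4) -> return 31  (same call as traced above)
-> return 63

Final answer: 63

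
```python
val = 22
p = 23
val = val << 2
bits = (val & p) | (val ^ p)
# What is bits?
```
Trace:
  val=22
  val=22, p=23
  val=88, p=23
  val=88, p=23, bits=95

Final answer: 95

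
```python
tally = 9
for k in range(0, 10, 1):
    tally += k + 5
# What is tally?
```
Trace:
  tally=9
  tally=14, k=0
  tally=20, k=1
  tally=27, k=2
  tally=35, k=3
  tally=44, k=4
  tally=54, k=5
  tally=65, k=6
  tally=77, k=7
  tally=90, k=8
  tally=104, k=9

Final answer: 104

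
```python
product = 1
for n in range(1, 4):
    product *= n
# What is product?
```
Trace:
  product=1
  product=1, n=1
  product=2, n=2
  product=6, n=3

Final answer: 6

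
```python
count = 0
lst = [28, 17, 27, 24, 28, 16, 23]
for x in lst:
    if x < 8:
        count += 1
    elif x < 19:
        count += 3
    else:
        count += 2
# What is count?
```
Trace:
  count=0
  count=2, x=28
  count=5, x=17
  count=7, x=27
  count=9, x=24
  count=11, x=28
  count=14, x=16
  count=16, x=23

Final answer: 16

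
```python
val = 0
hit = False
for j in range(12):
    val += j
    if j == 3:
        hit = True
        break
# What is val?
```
Trace:
  val=0
  val=0, hit=False
  val=0, hit=False, j=0
  val=1, hit=False, j=1
  val=3, hit=False, j=2
  val=6, hit=True, j=3

Final answer: 6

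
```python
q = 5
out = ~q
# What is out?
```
Trace:
  q=5
  q=5, out=-6

Final answer: -6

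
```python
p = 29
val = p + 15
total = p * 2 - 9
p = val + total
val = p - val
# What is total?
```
Trace:
  p=29
  p=29, val=44
  p=29, val=44, total=49
  p=93, val=44, total=49
  p=93, val=49, total=49

Final answer: 49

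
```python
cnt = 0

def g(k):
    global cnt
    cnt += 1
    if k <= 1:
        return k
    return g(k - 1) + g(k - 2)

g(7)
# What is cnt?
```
Call trace (a repeated sub-call is expanded the first time; later identical calls just restate its return value):
g(k=7)
  g(k=6)
    g(k=5)
      g(k=4)
        g(k=3)
          g(k=2)
            g(k=1)
            -> return 1
            g(k=0)
            -> return 0
          -> return 1
          g(k=1)
          -> return 1
        -> return 2
        g(k=2) -> return 1  (same call as traced above)
      -> return 3
      g(k=3) -> return 2  (same call as traced above)
    -> return 5
    g(k=4) -> return 3  (same call as traced above)
  -> return 8
  g(k=5) -> return 5  (same call as traced above)
-> return 13

cnt is incremented once per call, so count the calls in each subtree. Let C(k) = number of calls made by g(k).
C(0) = C(1) = 1 (base case, no recursion); C(k) = 1 + C(k - 1) + C(k - 2) otherwise.
C(2) = 1 + C(1) + C(0) = 1 + 1 + 1 = 3
C(3) = 1 + C(2) + C(1) = 1 + 3 + 1 = 5
C(4) = 1 + C(3) + C(2) = 1 + 5 + 3 = 9
C(5) = 1 + C(4) + C(3) = 1 + 9 + 5 = 15
C(6) = 1 + C(5) + C(4) = 1 + 15 + 9 = 25
C(7) = 1 + C(6) + C(5) = 1 + 25 + 15 = 41
cnt = C(7) = 41

Final answer: 41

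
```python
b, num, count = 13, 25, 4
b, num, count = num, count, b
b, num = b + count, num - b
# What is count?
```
Trace:
  b=13, num=25, count=4
  b=25, num=4, count=13
  b=38, num=-21, count=13

Final answer: 13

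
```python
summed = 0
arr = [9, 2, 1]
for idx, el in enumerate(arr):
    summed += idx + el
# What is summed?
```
Trace:
  summed=0
  summed=9, idx=0, el=9
  summed=12, idx=1, el=2
  summed=15, idx=2, el=1

Final answer: 15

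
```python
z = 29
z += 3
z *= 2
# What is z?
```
Trace:
  z=29
  z=32
  z=64

Final answer: 64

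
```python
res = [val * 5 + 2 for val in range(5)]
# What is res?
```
Trace:
  val=0
  val=1
  val=2
  val=3
  val=4
  res=[2, 7, 12, 17, 22]

Final answer: [2, 7, 12, 17, 22]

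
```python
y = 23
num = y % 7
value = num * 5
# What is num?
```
Trace:
  y=23
  y=23, num=2
  y=23, num=2, value=10

Final answer: 2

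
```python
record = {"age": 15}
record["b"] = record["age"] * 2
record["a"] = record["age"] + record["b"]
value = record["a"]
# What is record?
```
Trace:
  record={'age': 15}
  record={'age': 15, 'b': 30}
  record={'age': 15, 'b': 30, 'a': 45}
  record={'age': 15, 'b': 30, 'a': 45}, value=45

Final answer: {'age': 15, 'b': 30, 'a': 45}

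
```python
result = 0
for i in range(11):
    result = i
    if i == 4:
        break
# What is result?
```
Trace:
  result=0
  result=0, i=0
  result=1, i=1
  result=2, i=2
  result=3, i=3
  result=4, i=4

Final answer: 4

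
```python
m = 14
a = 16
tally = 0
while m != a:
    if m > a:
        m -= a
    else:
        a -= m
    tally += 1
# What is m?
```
Trace:
  m=14
  m=14, a=16
  m=14, a=16, tally=0
  m=14, a=2, tally=1
  m=12, a=2, tally=2
  m=10, a=2, tally=3
  m=8, a=2, tally=4
  m=6, a=2, tally=5
  m=4, a=2, tally=6
  m=2, a=2, tally=7

Final answer: 2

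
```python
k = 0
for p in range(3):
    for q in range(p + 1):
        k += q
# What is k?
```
Trace:
  k=0
  k=0, p=0, q=0
  k=0, p=1, q=0
  k=1, p=1, q=1
  k=1, p=2, q=0
  k=2, p=2, q=1
  k=4, p=2, q=2

Final answer: 4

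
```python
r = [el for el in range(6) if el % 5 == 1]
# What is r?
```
Trace:
  el=0
  el=1
  el=2
  el=3
  el=4
  el=5
  r=[1]

Final answer: [1]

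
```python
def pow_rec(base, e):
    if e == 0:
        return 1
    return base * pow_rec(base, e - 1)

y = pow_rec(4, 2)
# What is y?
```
Call trace:
pow_rec(base=4, e=2)
  pow_rec(base=4, e=1)
    pow_rec(base=4, e=0)
    -> return 1
  -> return 4
-> return 16

Final answer: 16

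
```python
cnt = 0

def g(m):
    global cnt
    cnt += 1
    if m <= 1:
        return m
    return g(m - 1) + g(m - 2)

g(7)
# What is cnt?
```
Call trace (a repeated sub-call is expanded the first time; later identical calls just restate its return value):
g(m=7)
  g(m=6)
    g(m=5)
      g(m=4)
        g(m=3)
          g(m=2)
            g(m=1)
            -> return 1
            g(m=0)
            -> return 0
          -> return 1
          g(m=1)
          -> return 1
        -> return 2
        g(m=2) -> return 1  (same call as traced above)
      -> return 3
      g(m=3) -> return 2  (same call as traced above)
    -> return 5
    g(m=4) -> return 3  (same call as traced above)
  -> return 8
  g(m=5) -> return 5  (same call as traced above)
-> return 13

cnt is incremented once per call, so count the calls in each subtree. Let C(m) = number of calls made by g(m).
C(0) = C(1) = 1 (base case, no recursion); C(m) = 1 + C(m - 1) + C(m - 2) otherwise.
C(2) = 1 + C(1) + C(0) = 1 + 1 + 1 = 3
C(3) = 1 + C(2) + C(1) = 1 + 3 + 1 = 5
C(4) = 1 + C(3) + C(2) = 1 + 5 + 3 = 9
C(5) = 1 + C(4) + C(3) = 1 + 9 + 5 = 15
C(6) = 1 + C(5) + C(4) = 1 + 15 + 9 = 25
C(7) = 1 + C(6) + C(5) = 1 + 25 + 15 = 41
cnt = C(7) = 41

Final answer: 41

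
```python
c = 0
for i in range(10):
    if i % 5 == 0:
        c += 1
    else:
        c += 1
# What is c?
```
Trace:
  c=0
  c=1, i=0
  c=2, i=1
  c=3, i=2
  c=4, i=3
  c=5, i=4
  c=6, i=5
  c=7, i=6
  c=8, i=7
  c=9, i=8
  c=10, i=9

Final answer: 10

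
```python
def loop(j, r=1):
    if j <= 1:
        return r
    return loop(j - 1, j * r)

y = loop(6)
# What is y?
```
Call trace:
loop(j=6, r=1)
  loop(j=5, r=6)
    loop(j=4, r=30)
      loop(j=3, r=120)
        loop(j=2, r=360)
          loop(j=1, r=720)
          -> return 720
        -> return 720
      -> return 720
    -> return 720
  -> return 720
-> return 720

Final answer: 720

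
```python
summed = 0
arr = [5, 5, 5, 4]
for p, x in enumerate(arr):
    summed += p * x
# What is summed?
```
Trace:
  summed=0
  summed=0, p=0, x=5
  summed=5, p=1, x=5
  summed=15, p=2, x=5
  summed=27, p=3, x=4

Final answer: 27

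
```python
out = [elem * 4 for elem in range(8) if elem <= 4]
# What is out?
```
Trace:
  elem=0
  elem=1
  elem=2
  elem=3
  elem=4
  elem=5
  elem=6
  elem=7
  out=[0, 4, 8, 12, 16]

Final answer: [0, 4, 8, 12, 16]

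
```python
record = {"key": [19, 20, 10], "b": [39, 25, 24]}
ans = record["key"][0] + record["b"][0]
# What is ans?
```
Trace:
  record={'key': [19, 20, 10], 'b': [39, 25, 24]}
  record={'key': [19, 20, 10], 'b': [39, 25, 24]}, ans=58

Final answer: 58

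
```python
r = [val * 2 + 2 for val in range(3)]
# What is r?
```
Trace:
  val=0
  val=1
  val=2
  r=[2, 4, 6]

Final answer: [2, 4, 6]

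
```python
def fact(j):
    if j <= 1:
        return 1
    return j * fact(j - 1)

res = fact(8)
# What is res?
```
Call trace:
fact(j=8)
  fact(j=7)
    fact(j=6)
      fact(j=5)
        fact(j=4)
          fact(j=3)
            fact(j=2)
              fact(j=1)
              -> return 1
            -> return 2
          -> return 6
        -> return 24
      -> return 120
    -> return 720
  -> return 5040
-> return 40320

Final answer: 40320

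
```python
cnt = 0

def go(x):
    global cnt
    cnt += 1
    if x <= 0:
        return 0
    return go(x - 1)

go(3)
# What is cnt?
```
Call trace:
go(x=3)
  go(x=2)
    go(x=1)
      go(x=0)
      -> return 0
    -> return 0
  -> return 0
-> return 0

cnt is incremented once per call. go is entered once for each x = 3, 2, 1, 0 (the x <= 0 call returns without recursing), i.e. 3 + 1 calls.
cnt = 4

Final answer: 4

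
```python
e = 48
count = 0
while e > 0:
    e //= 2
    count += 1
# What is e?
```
Trace:
  e=48
  e=48, count=0
  e=24, count=1
  e=12, count=2
  e=6, count=3
  e=3, count=4
  e=1, count=5
  e=0, count=6

Final answer: 0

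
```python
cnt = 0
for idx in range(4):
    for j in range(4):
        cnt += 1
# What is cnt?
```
Trace:
  cnt=0
  cnt=1, idx=0, j=0
  cnt=2, idx=0, j=1
  cnt=3, idx=0, j=2
  cnt=4, idx=0, j=3
  cnt=5, idx=1, j=0
  cnt=6, idx=1, j=1
  cnt=7, idx=1, j=2
  cnt=8, idx=1, j=3
  cnt=9, idx=2, j=0
  cnt=10, idx=2, j=1
  cnt=11, idx=2, j=2
  cnt=12, idx=2, j=3
  cnt=13, idx=3, j=0
  cnt=14, idx=3, j=1
  cnt=15, idx=3, j=2
  cnt=16, idx=3, j=3

Final answer: 16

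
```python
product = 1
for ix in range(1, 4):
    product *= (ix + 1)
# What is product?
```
Trace:
  product=1
  product=2, ix=1
  product=6, ix=2
  product=24, ix=3

Final answer: 24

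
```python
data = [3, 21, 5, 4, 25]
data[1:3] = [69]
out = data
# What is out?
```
Trace:
  data=[3, 21, 5, 4, 25]
  data=[3, 69, 4, 25]
  data=[3, 69, 4, 25], out=[3, 69, 4, 25]

Final answer: [3, 69, 4, 25]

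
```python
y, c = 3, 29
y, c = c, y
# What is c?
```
Trace:
  y=3, c=29
  y=29, c=3

Final answer: 3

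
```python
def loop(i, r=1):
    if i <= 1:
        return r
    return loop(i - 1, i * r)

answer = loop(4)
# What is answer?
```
Call trace:
loop(i=4, r=1)
  loop(i=3, r=4)
    loop(i=2, r=12)
      loop(i=1, r=24)
      -> return 24
    -> return 24
  -> return 24
-> return 24

Final answer: 24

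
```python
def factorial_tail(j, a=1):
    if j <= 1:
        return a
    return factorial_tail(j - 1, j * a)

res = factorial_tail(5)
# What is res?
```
Call trace:
factorial_tail(j=5, a=1)
  factorial_tail(j=4, a=5)
    factorial_tail(j=3, a=20)
      factorial_tail(j=2, a=60)
        factorial_tail(j=1, a=120)
        -> return 120
      -> return 120
    -> return 120
  -> return 120
-> return 120

Final answer: 120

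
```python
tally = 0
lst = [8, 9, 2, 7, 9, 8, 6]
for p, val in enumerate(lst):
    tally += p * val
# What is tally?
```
Trace:
  tally=0
  tally=0, p=0, val=8
  tally=9, p=1, val=9
  tally=13, p=2, val=2
  tally=34, p=3, val=7
  tally=70, p=4, val=9
  tally=110, p=5, val=8
  tally=146, p=6, val=6

Final answer: 146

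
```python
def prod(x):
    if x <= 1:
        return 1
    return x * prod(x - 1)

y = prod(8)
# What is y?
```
Call trace:
prod(x=8)
  prod(x=7)
    prod(x=6)
      prod(x=5)
        prod(x=4)
          prod(x=3)
            prod(x=2)
              prod(x=1)
              -> return 1
            -> return 2
          -> return 6
        -> return 24
      -> return 120
    -> return 720
  -> return 5040
-> return 40320

Final answer: 40320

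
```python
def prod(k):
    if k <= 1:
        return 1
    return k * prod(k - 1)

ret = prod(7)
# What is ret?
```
Call trace:
prod(k=7)
  prod(k=6)
    prod(k=5)
      prod(k=4)
        prod(k=3)
          prod(k=2)
            prod(k=1)
            -> return 1
          -> return 2
        -> return 6
      -> return 24
    -> return 120
  -> return 720
-> return 5040

Final answer: 5040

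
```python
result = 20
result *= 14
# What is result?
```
Trace:
  result=20
  result=280

Final answer: 280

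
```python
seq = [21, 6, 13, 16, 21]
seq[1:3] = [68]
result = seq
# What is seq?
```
Trace:
  seq=[21, 6, 13, 16, 21]
  seq=[21, 68, 16, 21]
  seq=[21, 68, 16, 21], result=[21, 68, 16, 21]

Final answer: [21, 68, 16, 21]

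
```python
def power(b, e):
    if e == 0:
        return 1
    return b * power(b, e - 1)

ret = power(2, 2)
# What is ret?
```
Call trace:
power(b=2, e=2)
  power(b=2, e=1)
    power(b=2, e=0)
    -> return 1
  -> return 2
-> return 4

Final answer: 4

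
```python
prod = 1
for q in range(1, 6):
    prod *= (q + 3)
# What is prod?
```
Trace:
  prod=1
  prod=4, q=1
  prod=20, q=2
  prod=120, q=3
  prod=840, q=4
  prod=6720, q=5

Final answer: 6720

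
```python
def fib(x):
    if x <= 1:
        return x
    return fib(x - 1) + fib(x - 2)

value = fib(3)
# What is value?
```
Call trace:
fib(x=3)
  fib(x=2)
    fib(x=1)
    -> return 1
    fib(x=0)
    -> return 0
  -> return 1
  fib(x=1)
  -> return 1
-> return 2

Final answer: 2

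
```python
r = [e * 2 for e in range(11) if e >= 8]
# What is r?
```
Trace:
  e=0
  e=1
  e=2
  e=3
  e=4
  e=5
  e=6
  e=7
  e=8
  e=9
  e=10
  r=[16, 18, 20]

Final answer: [16, 18, 20]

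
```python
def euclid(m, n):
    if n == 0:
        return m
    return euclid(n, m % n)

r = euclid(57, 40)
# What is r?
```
Call trace:
euclid(m=57, n=40)
  euclid(m=40, n=17)
    euclid(m=17, n=6)
      euclid(m=6, n=5)
        euclid(m=5, n=1)
          euclid(m=1, n=0)
          -> return 1
        -> return 1
      -> return 1
    -> return 1
  -> return 1
-> return 1

Final answer: 1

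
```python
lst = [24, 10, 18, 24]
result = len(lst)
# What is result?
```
Trace:
  lst=[24, 10, 18, 24]
  lst=[24, 10, 18, 24], result=4

Final answer: 4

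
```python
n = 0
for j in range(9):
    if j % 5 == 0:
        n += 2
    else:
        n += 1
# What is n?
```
Trace:
  n=0
  n=2, j=0
  n=3, j=1
  n=4, j=2
  n=5, j=3
  n=6, j=4
  n=8, j=5
  n=9, j=6
  n=10, j=7
  n=11, j=8

Final answer: 11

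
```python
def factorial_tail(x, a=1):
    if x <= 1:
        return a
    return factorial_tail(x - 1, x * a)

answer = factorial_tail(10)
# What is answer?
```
Call trace:
factorial_tail(x=10, a=1)
  factorial_tail(x=9, a=10)
    factorial_tail(x=8, a=90)
      factorial_tail(x=7, a=720)
        factorial_tail(x=6, a=5040)
          factorial_tail(x=5, a=30240)
            factorial_tail(x=4, a=151200)
              factorial_tail(x=3, a=604800)
                factorial_tail(x=2, a=1814400)
                  factorial_tail(x=1, a=3628800)
                  -> return 3628800
                -> return 3628800
              -> return 3628800
            -> return 3628800
          -> return 3628800
        -> return 3628800
      -> return 3628800
    -> return 3628800
  -> return 3628800
-> return 3628800

Final answer: 3628800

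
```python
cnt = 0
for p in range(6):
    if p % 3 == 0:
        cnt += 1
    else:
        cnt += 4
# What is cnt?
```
Trace:
  cnt=0
  cnt=1, p=0
  cnt=5, p=1
  cnt=9, p=2
  cnt=10, p=3
  cnt=14, p=4
  cnt=18, p=5

Final answer: 18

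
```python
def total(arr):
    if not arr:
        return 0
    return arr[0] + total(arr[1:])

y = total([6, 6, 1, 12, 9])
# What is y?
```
Call trace:
total(arr=[6, 6, 1, 12, 9])
  total(arr=[6, 1, 12, 9])
    total(arr=[1, 12, 9])
      total(arr=[12, 9])
        total(arr=[9])
          total(arr=[])
          -> return 0
        -> return 9
      -> return 21
    -> return 22
  -> return 28
-> return 34

Final answer: 34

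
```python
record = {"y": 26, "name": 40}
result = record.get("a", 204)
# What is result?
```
Trace:
  record={'y': 26, 'name': 40}
  record={'y': 26, 'name': 40}, result=204

Final answer: 204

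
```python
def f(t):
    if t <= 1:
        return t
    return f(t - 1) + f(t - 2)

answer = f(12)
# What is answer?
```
Call trace (a repeated sub-call is expanded the first time; later identical calls just restate its return value):
f(t=12)
  f(t=11)
    f(t=10)
      f(t=9)
        f(t=8)
          f(t=7)
            f(t=6)
              f(t=5)
                f(t=4)
                  f(t=3)
                    f(t=2)
                      f(t=1)
                      -> return 1
                      f(t=0)
                      -> return 0
                    -> return 1
                    f(t=1)
                    -> return 1
                  -> return 2
                  f(t=2) -> return 1  (same call as traced above)
                -> return 3
                f(t=3) -> return 2  (same call as traced above)
              -> return 5
              f(t=4) -> return 3  (same call as traced above)
            -> return 8
            f(t=5) -> return 5  (same call as traced above)
          -> return 13
          f(t=6) -> return 8  (same call as traced above)
        -> return 21
        f(t=7) -> return 13  (same call as traced above)
      -> return 34
      f(t=8) -> return 21  (same call as traced above)
    -> return 55
    f(t=9) -> return 34  (same call as traced above)
  -> return 89
  f(t=10) -> return 55  (same call as traced above)
-> return 144

Final answer: 144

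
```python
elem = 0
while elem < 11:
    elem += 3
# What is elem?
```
Trace:
  elem=0
  elem=3
  elem=6
  elem=9
  elem=12

Final answer: 12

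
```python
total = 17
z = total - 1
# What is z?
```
Trace:
  total=17
  total=17, z=16

Final answer: 16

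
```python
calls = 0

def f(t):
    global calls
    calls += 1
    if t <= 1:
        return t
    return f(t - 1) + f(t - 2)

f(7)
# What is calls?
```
Call trace (a repeated sub-call is expanded the first time; later identical calls just restate its return value):
f(t=7)
  f(t=6)
    f(t=5)
      f(t=4)
        f(t=3)
          f(t=2)
            f(t=1)
            -> return 1
            f(t=0)
            -> return 0
          -> return 1
          f(t=1)
          -> return 1
        -> return 2
        f(t=2) -> return 1  (same call as traced above)
      -> return 3
      f(t=3) -> return 2  (same call as traced above)
    -> return 5
    f(t=4) -> return 3  (same call as traced above)
  -> return 8
  f(t=5) -> return 5  (same call as traced above)
-> return 13

calls is incremented once per call, so count the calls in each subtree. Let C(t) = number of calls made by f(t).
C(0) = C(1) = 1 (base case, no recursion); C(t) = 1 + C(t - 1) + C(t - 2) otherwise.
C(2) = 1 + C(1) + C(0) = 1 + 1 + 1 = 3
C(3) = 1 + C(2) + C(1) = 1 + 3 + 1 = 5
C(4) = 1 + C(3) + C(2) = 1 + 5 + 3 = 9
C(5) = 1 + C(4) + C(3) = 1 + 9 + 5 = 15
C(6) = 1 + C(5) + C(4) = 1 + 15 + 9 = 25
C(7) = 1 + C(6) + C(5) = 1 + 25 + 15 = 41
calls = C(7) = 41

Final answer: 41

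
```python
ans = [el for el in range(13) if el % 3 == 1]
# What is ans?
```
Trace:
  el=0
  el=1
  el=2
  el=3
  el=4
  el=5
  el=6
  el=7
  el=8
  el=9
  el=10
  el=11
  el=12
  ans=[1, 4, 7, 10]

Final answer: [1, 4, 7, 10]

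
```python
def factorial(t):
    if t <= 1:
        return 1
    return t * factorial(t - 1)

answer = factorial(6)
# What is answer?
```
Call trace:
factorial(t=6)
  factorial(t=5)
    factorial(t=4)
      factorial(t=3)
        factorial(t=2)
          factorial(t=1)
          -> return 1
        -> return 2
      -> return 6
    -> return 24
  -> return 120
-> return 720

Final answer: 720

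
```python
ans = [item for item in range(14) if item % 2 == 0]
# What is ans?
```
Trace:
  item=0
  item=1
  item=2
  item=3
  item=4
  item=5
  item=6
  item=7
  item=8
  item=9
  item=10
  item=11
  item=12
  item=13
  ans=[0, 2, 4, 6, 8, 10, 12]

Final answer: [0, 2, 4, 6, 8, 10, 12]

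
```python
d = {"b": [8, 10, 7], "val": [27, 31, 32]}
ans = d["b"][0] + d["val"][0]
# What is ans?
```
Trace:
  d={'b': [8, 10, 7], 'val': [27, 31, 32]}
  d={'b': [8, 10, 7], 'val': [27, 31, 32]}, ans=35

Final answer: 35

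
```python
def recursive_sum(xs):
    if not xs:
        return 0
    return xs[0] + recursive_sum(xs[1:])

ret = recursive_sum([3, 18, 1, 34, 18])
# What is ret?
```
Call trace:
recursive_sum(xs=[3, 18, 1, 34, 18])
  recursive_sum(xs=[18, 1, 34, 18])
    recursive_sum(xs=[1, 34, 18])
      recursive_sum(xs=[34, 18])
        recursive_sum(xs=[18])
          recursive_sum(xs=[])
          -> return 0
        -> return 18
      -> return 52
    -> return 53
  -> return 71
-> return 74

Final answer: 74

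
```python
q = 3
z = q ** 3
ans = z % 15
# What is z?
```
Trace:
  q=3
  q=3, z=27
  q=3, z=27, ans=12

Final answer: 27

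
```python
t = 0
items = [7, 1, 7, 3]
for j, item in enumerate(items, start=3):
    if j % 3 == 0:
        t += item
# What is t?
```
Trace:
  t=0
  t=7, j=3, item=7
  t=7, j=4, item=1
  t=7, j=5, item=7
  t=10, j=6, item=3

Final answer: 10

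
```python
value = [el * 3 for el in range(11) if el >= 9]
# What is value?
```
Trace:
  el=0
  el=1
  el=2
  el=3
  el=4
  el=5
  el=6
  el=7
  el=8
  el=9
  el=10
  value=[27, 30]

Final answer: [27, 30]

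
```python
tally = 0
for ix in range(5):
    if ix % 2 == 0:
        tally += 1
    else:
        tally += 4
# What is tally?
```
Trace:
  tally=0
  tally=1, ix=0
  tally=5, ix=1
  tally=6, ix=2
  tally=10, ix=3
  tally=11, ix=4

Final answer: 11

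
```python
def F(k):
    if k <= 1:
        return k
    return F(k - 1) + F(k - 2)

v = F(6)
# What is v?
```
Call trace (a repeated sub-call is expanded the first time; later identical calls just restate its return value):
F(k=6)
  F(k=5)
    F(k=4)
      F(k=3)
        F(k=2)
          F(k=1)
          -> return 1
          F(k=0)
          -> return 0
        -> return 1
        F(k=1)
        -> return 1
      -> return 2
      F(k=2) -> return 1  (same call as traced above)
    -> return 3
    F(k=3) -> return 2  (same call as traced above)
  -> return 5
  F(k=4) -> return 3  (same call as traced above)
-> return 8

Final answer: 8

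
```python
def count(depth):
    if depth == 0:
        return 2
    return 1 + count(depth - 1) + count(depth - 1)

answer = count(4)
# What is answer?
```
Call trace (a repeated sub-call is expanded the first time; later identical calls just restate its return value):
count(depth=4)
  count(depth=3)
    count(depth=2)
      count(depth=1)
        count(depth=0)
        -> return 2
        count(depth=0)
        -> return 2
      -> return 5
      count(depth=1) -> return 5  (same call as traced above)
    -> return 11
    count(depth=2) -> return 11  (same call as traced above)
  -> return 23
  count(depth=3) -> return 23  (same call as traced above)
-> return 47

Final answer: 47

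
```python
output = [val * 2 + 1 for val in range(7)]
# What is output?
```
Trace:
  val=0
  val=1
  val=2
  val=3
  val=4
  val=5
  val=6
  output=[1, 3, 5, 7, 9, 11, 13]

Final answer: [1, 3, 5, 7, 9, 11, 13]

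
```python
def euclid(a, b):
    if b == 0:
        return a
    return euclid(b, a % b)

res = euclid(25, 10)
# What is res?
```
Call trace:
euclid(a=25, b=10)
  euclid(a=10, b=5)
    euclid(a=5, b=0)
    -> return 5
  -> return 5
-> return 5

Final answer: 5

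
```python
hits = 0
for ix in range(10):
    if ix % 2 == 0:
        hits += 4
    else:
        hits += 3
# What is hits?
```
Trace:
  hits=0
  hits=4, ix=0
  hits=7, ix=1
  hits=11, ix=2
  hits=14, ix=3
  hits=18, ix=4
  hits=21, ix=5
  hits=25, ix=6
  hits=28, ix=7
  hits=32, ix=8
  hits=35, ix=9

Final answer: 35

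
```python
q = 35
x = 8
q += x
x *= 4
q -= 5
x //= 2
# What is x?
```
Trace:
  q=35
  q=35, x=8
  q=43, x=8
  q=43, x=32
  q=38, x=32
  q=38, x=16

Final answer: 16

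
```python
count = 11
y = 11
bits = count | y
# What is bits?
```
Trace:
  count=11
  count=11, y=11
  count=11, y=11, bits=11

Final answer: 11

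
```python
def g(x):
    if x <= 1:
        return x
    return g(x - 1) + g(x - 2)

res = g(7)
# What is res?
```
Call trace (a repeated sub-call is expanded the first time; later identical calls just restate its return value):
g(x=7)
  g(x=6)
    g(x=5)
      g(x=4)
        g(x=3)
          g(x=2)
            g(x=1)
            -> return 1
            g(x=0)
            -> return 0
          -> return 1
          g(x=1)
          -> return 1
        -> return 2
        g(x=2) -> return 1  (same call as traced above)
      -> return 3
      g(x=3) -> return 2  (same call as traced above)
    -> return 5
    g(x=4) -> return 3  (same call as traced above)
  -> return 8
  g(x=5) -> return 5  (same call as traced above)
-> return 13

Final answer: 13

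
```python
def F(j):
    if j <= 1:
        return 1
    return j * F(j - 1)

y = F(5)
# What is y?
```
Call trace:
F(j=5)
  F(j=4)
    F(j=3)
      F(j=2)
        F(j=1)
        -> return 1
      -> return 2
    -> return 6
  -> return 24
-> return 120

Final answer: 120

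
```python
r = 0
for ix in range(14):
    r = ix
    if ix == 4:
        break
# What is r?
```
Trace:
  r=0
  r=0, ix=0
  r=1, ix=1
  r=2, ix=2
  r=3, ix=3
  r=4, ix=4

Final answer: 4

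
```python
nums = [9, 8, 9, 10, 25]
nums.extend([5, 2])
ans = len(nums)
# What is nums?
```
Trace:
  nums=[9, 8, 9, 10, 25]
  nums=[9, 8, 9, 10, 25, 5, 2]
  nums=[9, 8, 9, 10, 25, 5, 2], ans=7

Final answer: [9, 8, 9, 10, 25, 5, 2]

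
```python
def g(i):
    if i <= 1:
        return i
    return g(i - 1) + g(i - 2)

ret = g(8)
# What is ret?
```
Call trace (a repeated sub-call is expanded the first time; later identical calls just restate its return value):
g(i=8)
  g(i=7)
    g(i=6)
      g(i=5)
        g(i=4)
          g(i=3)
            g(i=2)
              g(i=1)
              -> return 1
              g(i=0)
              -> return 0
            -> return 1
            g(i=1)
            -> return 1
          -> return 2
          g(i=2) -> return 1  (same call as traced above)
        -> return 3
        g(i=3) -> return 2  (same call as traced above)
      -> return 5
      g(i=4) -> return 3  (same call as traced above)
    -> return 8
    g(i=5) -> return 5  (same call as traced above)
  -> return 13
  g(i=6) -> return 8  (same call as traced above)
-> return 21

Final answer: 21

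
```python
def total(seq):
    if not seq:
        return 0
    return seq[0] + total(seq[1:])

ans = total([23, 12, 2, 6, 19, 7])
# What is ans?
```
Call trace:
total(seq=[23, 12, 2, 6, 19, 7])
  total(seq=[12, 2, 6, 19, 7])
    total(seq=[2, 6, 19, 7])
      total(seq=[6, 19, 7])
        total(seq=[19, 7])
          total(seq=[7])
            total(seq=[])
            -> return 0
          -> return 7
        -> return 26
      -> return 32
    -> return 34
  -> return 46
-> return 69

Final answer: 69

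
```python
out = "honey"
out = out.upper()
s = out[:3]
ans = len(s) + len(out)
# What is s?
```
Trace:
  out='honey'
  out='HONEY'
  out='HONEY', s='HON'
  out='HONEY', s='HON', ans=8

Final answer: 'HON'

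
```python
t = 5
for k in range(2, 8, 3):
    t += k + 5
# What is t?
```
Trace:
  t=5
  t=12, k=2
  t=22, k=5

Final answer: 22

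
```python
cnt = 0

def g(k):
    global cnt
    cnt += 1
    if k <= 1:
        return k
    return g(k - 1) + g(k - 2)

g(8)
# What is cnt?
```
Call trace (a repeated sub-call is expanded the first time; later identical calls just restate its return value):
g(k=8)
  g(k=7)
    g(k=6)
      g(k=5)
        g(k=4)
          g(k=3)
            g(k=2)
              g(k=1)
              -> return 1
              g(k=0)
              -> return 0
            -> return 1
            g(k=1)
            -> return 1
          -> return 2
          g(k=2) -> return 1  (same call as traced above)
        -> return 3
        g(k=3) -> return 2  (same call as traced above)
      -> return 5
      g(k=4) -> return 3  (same call as traced above)
    -> return 8
    g(k=5) -> return 5  (same call as traced above)
  -> return 13
  g(k=6) -> return 8  (same call as traced above)
-> return 21

cnt is incremented once per call, so count the calls in each subtree. Let C(k) = number of calls made by g(k).
C(0) = C(1) = 1 (base case, no recursion); C(k) = 1 + C(k - 1) + C(k - 2) otherwise.
C(2) = 1 + C(1) + C(0) = 1 + 1 + 1 = 3
C(3) = 1 + C(2) + C(1) = 1 + 3 + 1 = 5
C(4) = 1 + C(3) + C(2) = 1 + 5 + 3 = 9
C(5) = 1 + C(4) + C(3) = 1 + 9 + 5 = 15
C(6) = 1 + C(5) + C(4) = 1 + 15 + 9 = 25
C(7) = 1 + C(6) + C(5) = 1 + 25 + 15 = 41
C(8) = 1 + C(7) + C(6) = 1 + 41 + 25 = 67
cnt = C(8) = 67

Final answer: 67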